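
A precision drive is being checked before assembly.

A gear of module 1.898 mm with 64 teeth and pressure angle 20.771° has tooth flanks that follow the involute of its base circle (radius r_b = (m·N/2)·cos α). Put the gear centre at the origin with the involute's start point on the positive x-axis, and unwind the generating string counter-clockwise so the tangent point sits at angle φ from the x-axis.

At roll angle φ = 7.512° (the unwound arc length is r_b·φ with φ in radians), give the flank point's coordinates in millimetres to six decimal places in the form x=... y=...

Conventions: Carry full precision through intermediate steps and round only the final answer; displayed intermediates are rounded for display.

x=57.274472 y=0.042588

recognized (one wheel, involute flank): single-mesh tooth geometry, m = 1.898, N = 64
pitch radius r_p = m·N/2 = 1.898·64/2 = 60.736000
base radius r_b = r_p·cos α = 60.736000·cos 20.771° = 56.788481
roll angle φ = 7.512° = 0.13110913 rad
x = r_b·(cos φ + φ·sin φ) = 57.274472
y = r_b·(sin φ − φ·cos φ) = 0.042588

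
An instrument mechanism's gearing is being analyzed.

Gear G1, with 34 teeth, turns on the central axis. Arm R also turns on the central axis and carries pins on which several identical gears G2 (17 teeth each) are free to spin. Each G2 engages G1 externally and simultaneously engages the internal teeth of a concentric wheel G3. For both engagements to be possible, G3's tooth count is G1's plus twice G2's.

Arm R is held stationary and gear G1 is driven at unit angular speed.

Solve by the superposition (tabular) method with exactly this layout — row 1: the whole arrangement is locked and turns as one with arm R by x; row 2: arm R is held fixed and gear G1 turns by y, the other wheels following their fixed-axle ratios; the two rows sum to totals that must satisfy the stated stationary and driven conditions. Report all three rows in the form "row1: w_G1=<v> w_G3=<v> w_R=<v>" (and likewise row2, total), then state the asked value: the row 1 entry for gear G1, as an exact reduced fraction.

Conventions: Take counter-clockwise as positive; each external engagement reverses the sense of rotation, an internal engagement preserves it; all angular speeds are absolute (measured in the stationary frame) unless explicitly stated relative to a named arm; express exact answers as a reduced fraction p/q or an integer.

recognized (axles ride arm R): planetary set, 34/17/68 teeth
row 1 — lock + rotate with arm: ω_sun = ω_ring = ω_arm = x
superposition row 2 [arm held]: sun y, ring −(34/68)·y, arm 0
boundary: total ω_arm = x = 0 and total ω_sun = x + y = 1  ⇒  y = 1, x = 0
row 2 ring = −(34/68)·1 = -1/2
totals (row 1 + row 2): sun 0 + 1 = 1, ring 0 + (-1/2) = -1/2, arm 0 + 0 = 0
asked cell (row1, sun) = 0

row1: w_G1=0 w_G3=0 w_R=0
row2: w_G1=1 w_G3=-1/2 w_R=0
total: w_G1=1 w_G3=-1/2 w_R=0
asked value: 0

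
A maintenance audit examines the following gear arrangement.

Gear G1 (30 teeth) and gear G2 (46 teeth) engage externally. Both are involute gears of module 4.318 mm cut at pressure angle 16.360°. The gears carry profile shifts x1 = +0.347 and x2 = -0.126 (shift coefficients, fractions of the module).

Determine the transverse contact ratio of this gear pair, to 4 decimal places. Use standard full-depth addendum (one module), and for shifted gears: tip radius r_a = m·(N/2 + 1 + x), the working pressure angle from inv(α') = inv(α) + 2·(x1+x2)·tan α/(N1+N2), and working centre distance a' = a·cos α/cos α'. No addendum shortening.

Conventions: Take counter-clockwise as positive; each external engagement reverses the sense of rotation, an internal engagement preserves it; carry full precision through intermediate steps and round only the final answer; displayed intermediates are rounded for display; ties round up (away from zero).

1.7971

topology: single-mesh involute geometry — m = 4.318, 30T/46T pair
base radii: r_b1 = 62.147518, r_b2 = 95.292861
tip radii: r_a1 = 70.586346, r_a2 = 103.087932
inv(α') = inv(16.360°) + 2·(+0.347-0.126)·tan α/(30+46) = 0.00972896  ⇒  α' = 17.42054°
a' = a·cos α / cos α' = 164.0840·cos 16.360°/cos 17.42054° = 165.008825
action lengths: √(r_a1²−r_b1²) = 33.468168, √(r_a2²−r_b2²) = 39.324196
base pitch p_b = π·m·cos α = 13.016146
CR = (33.468168 + 39.324196 − 165.008825·sin 17.42054°)/13.016146 = 1.797119
contact ratio ≈ 1.7971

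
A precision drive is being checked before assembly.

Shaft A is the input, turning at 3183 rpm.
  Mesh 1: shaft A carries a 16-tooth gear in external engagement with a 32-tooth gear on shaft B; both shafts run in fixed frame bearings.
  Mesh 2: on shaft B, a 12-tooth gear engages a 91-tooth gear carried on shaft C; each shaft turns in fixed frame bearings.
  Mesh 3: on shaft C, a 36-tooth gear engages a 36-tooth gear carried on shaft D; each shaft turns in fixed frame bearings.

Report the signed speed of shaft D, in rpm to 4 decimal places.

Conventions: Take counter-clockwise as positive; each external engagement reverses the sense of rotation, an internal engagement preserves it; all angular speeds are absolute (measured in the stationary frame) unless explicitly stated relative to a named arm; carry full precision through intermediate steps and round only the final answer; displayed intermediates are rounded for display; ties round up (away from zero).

-209.8681 rpm

topology: fixed-axis compound train — 3 meshes, A→D
mesh 1 [16T→32T]: ω = 3183.0000×16/32 = 1591.5000 rpm, sense flips to −
mesh 2 [12T→91T]: ω = 1591.5000×12/91 = 209.8681 rpm, sense flips to +
mesh 3 [36T→36T]: ω = 209.8681×36/36 = 209.8681 rpm, sense flips to −
signed output speed = -209.8681 rpm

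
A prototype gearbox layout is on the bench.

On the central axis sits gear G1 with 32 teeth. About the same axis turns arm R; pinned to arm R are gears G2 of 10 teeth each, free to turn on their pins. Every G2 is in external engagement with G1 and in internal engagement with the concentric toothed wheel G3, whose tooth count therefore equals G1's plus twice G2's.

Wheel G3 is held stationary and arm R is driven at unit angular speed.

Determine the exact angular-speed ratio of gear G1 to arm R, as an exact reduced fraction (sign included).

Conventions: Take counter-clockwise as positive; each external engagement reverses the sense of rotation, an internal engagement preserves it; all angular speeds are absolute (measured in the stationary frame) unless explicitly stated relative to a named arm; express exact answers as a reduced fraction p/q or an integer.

class = planetary set [G3 = 32+2·10 = 52; Willis about the carrier]
ring teeth: 32 + 2·10 = 52
32(ω_sun−ω_arm) = −52(ω_ring−ω_arm),  ω_ring = 0, ω_arm = 1
ω_sun = 1 − (52/32)(0−1) = 21/8
ω_out/ω_in = 21/8

21/8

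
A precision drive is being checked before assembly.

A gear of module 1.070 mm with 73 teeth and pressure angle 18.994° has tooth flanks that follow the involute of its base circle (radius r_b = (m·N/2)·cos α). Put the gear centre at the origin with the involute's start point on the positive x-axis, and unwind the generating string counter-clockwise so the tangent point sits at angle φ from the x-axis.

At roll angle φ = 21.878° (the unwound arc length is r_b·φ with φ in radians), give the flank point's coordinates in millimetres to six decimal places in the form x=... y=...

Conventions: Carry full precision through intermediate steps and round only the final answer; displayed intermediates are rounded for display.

x=39.523388 y=0.675384

topology: single-mesh involute geometry — m = 1.070, N = 73
pitch radius r_p = m·N/2 = 1.070·73/2 = 39.055000
base radius r_b = r_p·cos α = 39.055000·cos 18.994° = 36.928559
roll angle φ = 21.878° = 0.38184313 rad
x = r_b·(cos φ + φ·sin φ) = 39.523388
y = r_b·(sin φ − φ·cos φ) = 0.675384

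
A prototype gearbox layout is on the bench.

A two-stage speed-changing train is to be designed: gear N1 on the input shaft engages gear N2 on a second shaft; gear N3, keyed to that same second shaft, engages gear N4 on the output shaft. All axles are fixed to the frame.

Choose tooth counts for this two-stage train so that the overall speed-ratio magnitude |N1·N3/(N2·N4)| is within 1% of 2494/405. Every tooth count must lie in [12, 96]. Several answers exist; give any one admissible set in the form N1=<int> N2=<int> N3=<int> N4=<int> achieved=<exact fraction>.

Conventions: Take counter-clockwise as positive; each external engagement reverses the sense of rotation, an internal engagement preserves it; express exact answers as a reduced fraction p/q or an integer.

N1=29 N2=15 N3=86 N4=27 achieved=2494/405

topology: fixed-axis compound train — 2 stages, target 2494/405
target = 2494/405 in lowest terms: an exact hit needs N1·N3 = k·2494 and N2·N4 = k·405 for one integer k, every count in [12, 96]; additionally prefer no 1:1 stage (N1 ≠ N2, N3 ≠ N4)
k = 1: N1·N3 = 2494 = 29·86, N2·N4 = 405 = 15·27
achieved = 29·86/(15·27) = 2494/405; |achieved − target| = 0 ≤ 1247/20250 ✓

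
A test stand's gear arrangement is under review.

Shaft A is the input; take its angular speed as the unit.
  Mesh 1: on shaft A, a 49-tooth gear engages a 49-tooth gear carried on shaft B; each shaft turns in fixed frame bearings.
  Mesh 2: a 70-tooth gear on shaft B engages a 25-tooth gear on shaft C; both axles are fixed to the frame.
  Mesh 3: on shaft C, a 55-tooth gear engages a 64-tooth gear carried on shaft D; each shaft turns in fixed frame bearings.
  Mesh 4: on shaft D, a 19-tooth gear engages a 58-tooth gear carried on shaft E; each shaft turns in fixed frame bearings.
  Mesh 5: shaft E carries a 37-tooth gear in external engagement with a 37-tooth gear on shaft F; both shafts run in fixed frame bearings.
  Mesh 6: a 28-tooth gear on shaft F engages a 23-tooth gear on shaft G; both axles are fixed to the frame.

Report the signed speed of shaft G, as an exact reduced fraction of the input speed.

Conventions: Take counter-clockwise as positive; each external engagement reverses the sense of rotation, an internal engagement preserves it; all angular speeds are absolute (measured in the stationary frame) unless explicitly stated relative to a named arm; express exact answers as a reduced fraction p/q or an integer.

10241/10672

6-mesh fixed-axis compound train (all bearings frame-fixed)
mesh 1 [49T→49T]: |ω|/ω_in = 1×49/49 = 1, sense flips to −
mesh 2 [70T→25T]: |ω|/ω_in = 1×70/25 = 14/5, sense flips to +
mesh 3 [55T→64T]: |ω|/ω_in = (14/5)×55/64 = 77/32, sense flips to −
mesh 4 [19T→58T]: |ω|/ω_in = (77/32)×19/58 = 1463/1856, sense flips to +
mesh 5 [37T→37T]: |ω|/ω_in = (1463/1856)×37/37 = 1463/1856, sense flips to −
mesh 6 [28T→23T]: |ω|/ω_in = (1463/1856)×28/23 = 10241/10672, sense flips to +
signed output speed (× input speed) = 10241/10672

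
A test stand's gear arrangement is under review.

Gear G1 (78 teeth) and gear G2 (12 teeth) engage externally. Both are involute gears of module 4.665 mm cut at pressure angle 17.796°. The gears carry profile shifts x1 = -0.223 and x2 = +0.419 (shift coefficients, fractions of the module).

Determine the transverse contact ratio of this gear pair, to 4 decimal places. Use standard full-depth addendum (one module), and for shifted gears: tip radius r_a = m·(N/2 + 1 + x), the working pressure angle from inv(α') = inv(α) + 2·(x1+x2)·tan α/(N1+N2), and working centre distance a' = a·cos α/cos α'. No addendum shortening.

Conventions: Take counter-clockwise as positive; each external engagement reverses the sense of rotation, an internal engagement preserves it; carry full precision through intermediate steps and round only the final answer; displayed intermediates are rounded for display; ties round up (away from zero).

topology: single-mesh involute geometry — m = 4.665, 78T/12T pair
base radii: r_b1 = 173.229543, r_b2 = 26.650699
tip radii: r_a1 = 185.559705, r_a2 = 34.609635
inv(α') = inv(17.796°) + 2·(-0.223+0.419)·tan α/(78+12) = 0.01178715  ⇒  α' = 18.53970°
a' = a·cos α / cos α' = 209.9250·cos 17.796°/cos 18.53970° = 210.821102
action lengths: √(r_a1²−r_b1²) = 66.512626, √(r_a2²−r_b2²) = 22.080921
base pitch p_b = π·m·cos α = 13.954273
CR = (66.512626 + 22.080921 − 210.821102·sin 18.53970°)/13.954273 = 1.545084
contact ratio ≈ 1.5451

1.5451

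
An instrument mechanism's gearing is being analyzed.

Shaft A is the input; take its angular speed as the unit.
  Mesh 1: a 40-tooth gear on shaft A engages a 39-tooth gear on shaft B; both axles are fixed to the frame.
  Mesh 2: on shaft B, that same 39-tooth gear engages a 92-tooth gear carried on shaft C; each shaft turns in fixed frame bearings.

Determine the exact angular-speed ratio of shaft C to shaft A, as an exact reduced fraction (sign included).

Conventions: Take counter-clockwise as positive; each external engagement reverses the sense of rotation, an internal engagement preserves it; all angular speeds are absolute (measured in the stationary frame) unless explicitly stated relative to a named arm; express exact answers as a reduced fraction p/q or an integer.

10/23

class = fixed-axis compound train [2 meshes; 2 ratios multiply, 2 sense flips]
mesh 1 [40T→39T]: running ratio 40/39, sense −
mesh 2 [39T→92T]: running ratio 10/23, sense +
ω_out/ω_in = 10/23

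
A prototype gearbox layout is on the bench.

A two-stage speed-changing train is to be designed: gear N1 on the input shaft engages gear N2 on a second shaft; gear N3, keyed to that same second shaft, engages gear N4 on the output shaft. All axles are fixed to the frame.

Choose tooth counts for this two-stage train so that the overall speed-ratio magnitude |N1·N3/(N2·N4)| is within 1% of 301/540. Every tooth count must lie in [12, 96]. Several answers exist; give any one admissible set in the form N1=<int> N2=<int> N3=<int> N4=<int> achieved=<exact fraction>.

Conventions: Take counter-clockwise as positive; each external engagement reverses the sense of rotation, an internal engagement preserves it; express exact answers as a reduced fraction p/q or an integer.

N1=14 N2=12 N3=43 N4=90 achieved=301/540

2-stage fixed-axis compound train for ratio 301/540
target = 301/540 in lowest terms: an exact hit needs N1·N3 = k·301 and N2·N4 = k·540 for one integer k, every count in [12, 96]; additionally prefer no 1:1 stage (N1 ≠ N2, N3 ≠ N4)
k = 1: no 1:1-free in-range split of k·301 and k·540 into factor pairs; take k = 2
k = 2: N1·N3 = 602 = 14·43, N2·N4 = 1080 = 12·90
achieved = 14·43/(12·90) = 301/540; |achieved − target| = 0 ≤ 301/54000 ✓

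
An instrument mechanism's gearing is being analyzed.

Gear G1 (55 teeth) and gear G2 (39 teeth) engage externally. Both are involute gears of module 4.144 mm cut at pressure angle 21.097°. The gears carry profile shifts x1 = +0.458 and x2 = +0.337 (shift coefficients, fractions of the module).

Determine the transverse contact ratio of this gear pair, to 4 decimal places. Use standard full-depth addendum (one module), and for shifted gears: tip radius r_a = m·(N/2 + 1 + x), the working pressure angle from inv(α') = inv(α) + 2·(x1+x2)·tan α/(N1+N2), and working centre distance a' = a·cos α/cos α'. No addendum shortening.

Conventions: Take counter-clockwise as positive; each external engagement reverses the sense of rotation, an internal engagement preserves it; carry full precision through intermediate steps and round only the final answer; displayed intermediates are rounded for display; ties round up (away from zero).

1.5930

topology: single-mesh involute geometry — m = 4.144, 55T/39T pair
base radii: r_b1 = 106.321533, r_b2 = 75.391632
tip radii: r_a1 = 120.001952, r_a2 = 86.348528
inv(α') = inv(21.097°) + 2·(+0.458+0.337)·tan α/(55+39) = 0.02412152  ⇒  α' = 23.33552°
a' = a·cos α / cos α' = 194.7680·cos 21.097°/cos 23.33552° = 197.901301
action lengths: √(r_a1²−r_b1²) = 55.643510, √(r_a2²−r_b2²) = 42.097150
base pitch p_b = π·m·cos α = 12.146143
CR = (55.643510 + 42.097150 − 197.901301·sin 23.33552°)/12.146143 = 1.593017
contact ratio ≈ 1.5930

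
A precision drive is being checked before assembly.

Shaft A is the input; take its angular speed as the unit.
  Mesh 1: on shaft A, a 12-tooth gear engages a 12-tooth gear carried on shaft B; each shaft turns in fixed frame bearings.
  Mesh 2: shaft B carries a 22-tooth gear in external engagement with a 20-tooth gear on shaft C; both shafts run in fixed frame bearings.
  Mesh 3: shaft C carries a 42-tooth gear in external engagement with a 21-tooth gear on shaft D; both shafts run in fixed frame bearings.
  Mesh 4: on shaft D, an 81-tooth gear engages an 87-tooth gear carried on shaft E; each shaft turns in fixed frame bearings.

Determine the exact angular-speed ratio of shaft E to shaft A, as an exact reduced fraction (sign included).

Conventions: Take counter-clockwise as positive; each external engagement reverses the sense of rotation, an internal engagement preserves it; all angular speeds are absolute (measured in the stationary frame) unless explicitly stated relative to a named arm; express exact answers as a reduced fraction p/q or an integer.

class = fixed-axis compound train [4 meshes; 4 ratios multiply, 4 sense flips]
mesh 1 [12T→12T]: running ratio 1, sense −
mesh 2 [22T→20T]: running ratio 11/10, sense +
mesh 3 [42T→21T]: running ratio 11/5, sense −
mesh 4 [81T→87T]: running ratio 297/145, sense +
ω_out/ω_in = 297/145

297/145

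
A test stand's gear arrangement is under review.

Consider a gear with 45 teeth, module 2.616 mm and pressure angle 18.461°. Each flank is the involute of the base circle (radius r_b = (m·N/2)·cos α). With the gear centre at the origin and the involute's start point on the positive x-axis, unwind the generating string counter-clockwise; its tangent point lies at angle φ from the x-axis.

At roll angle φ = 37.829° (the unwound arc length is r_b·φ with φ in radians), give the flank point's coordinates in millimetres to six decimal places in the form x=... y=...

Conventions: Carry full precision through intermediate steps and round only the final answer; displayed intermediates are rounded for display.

x=66.705509 y=5.126370

topology: single-mesh involute geometry — m = 2.616, N = 45
pitch radius r_p = m·N/2 = 2.616·45/2 = 58.860000
base radius r_b = r_p·cos α = 58.860000·cos 18.461° = 55.831030
roll angle φ = 37.829° = 0.66024060 rad
x = r_b·(cos φ + φ·sin φ) = 66.705509
y = r_b·(sin φ − φ·cos φ) = 5.126370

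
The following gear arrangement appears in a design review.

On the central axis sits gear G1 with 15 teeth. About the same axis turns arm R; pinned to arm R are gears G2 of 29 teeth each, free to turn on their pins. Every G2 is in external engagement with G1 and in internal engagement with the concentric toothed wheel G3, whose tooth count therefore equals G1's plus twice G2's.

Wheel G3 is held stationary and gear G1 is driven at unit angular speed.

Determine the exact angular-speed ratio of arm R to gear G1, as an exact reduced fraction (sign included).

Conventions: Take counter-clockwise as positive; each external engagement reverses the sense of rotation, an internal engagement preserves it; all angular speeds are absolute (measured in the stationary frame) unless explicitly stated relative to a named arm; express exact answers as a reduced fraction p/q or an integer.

15/88

planetary set (15T centre, 29T on arm, 73T internal) — Willis relation
ring teeth: 15 + 2·29 = 73
15(ω_sun−ω_arm) = −73(ω_ring−ω_arm),  ω_ring = 0, ω_sun = 1
15(1−ω_arm) = −73(0−ω_arm)  ⇒  88·ω_arm = 15  ⇒  ω_arm = 15/88
ω_out/ω_in = 15/88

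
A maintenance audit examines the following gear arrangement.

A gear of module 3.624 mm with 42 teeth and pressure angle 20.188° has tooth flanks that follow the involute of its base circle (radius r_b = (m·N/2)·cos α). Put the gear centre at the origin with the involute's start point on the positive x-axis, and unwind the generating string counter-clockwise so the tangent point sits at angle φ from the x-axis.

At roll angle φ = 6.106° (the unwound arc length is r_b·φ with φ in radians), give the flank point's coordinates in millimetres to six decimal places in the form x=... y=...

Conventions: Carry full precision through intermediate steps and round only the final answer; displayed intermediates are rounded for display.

x=71.833036 y=0.028785

topology: single-mesh involute geometry — m = 3.624, N = 42
pitch radius r_p = m·N/2 = 3.624·42/2 = 76.104000
base radius r_b = r_p·cos α = 76.104000·cos 20.188° = 71.428575
roll angle φ = 6.106° = 0.10656980 rad
x = r_b·(cos φ + φ·sin φ) = 71.833036
y = r_b·(sin φ − φ·cos φ) = 0.028785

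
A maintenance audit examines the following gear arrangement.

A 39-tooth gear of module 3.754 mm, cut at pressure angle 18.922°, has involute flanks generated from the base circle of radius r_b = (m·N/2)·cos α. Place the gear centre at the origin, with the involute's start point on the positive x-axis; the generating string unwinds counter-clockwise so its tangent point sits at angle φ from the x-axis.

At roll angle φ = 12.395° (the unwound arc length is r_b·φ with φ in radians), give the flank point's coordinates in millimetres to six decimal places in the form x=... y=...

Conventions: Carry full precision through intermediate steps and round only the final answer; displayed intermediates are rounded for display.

x=70.848659 y=0.232605

topology: single-mesh involute geometry — m = 3.754, N = 39
pitch radius r_p = m·N/2 = 3.754·39/2 = 73.203000
base radius r_b = r_p·cos α = 73.203000·cos 18.922° = 69.247177
roll angle φ = 12.395° = 0.21633356 rad
x = r_b·(cos φ + φ·sin φ) = 70.848659
y = r_b·(sin φ − φ·cos φ) = 0.232605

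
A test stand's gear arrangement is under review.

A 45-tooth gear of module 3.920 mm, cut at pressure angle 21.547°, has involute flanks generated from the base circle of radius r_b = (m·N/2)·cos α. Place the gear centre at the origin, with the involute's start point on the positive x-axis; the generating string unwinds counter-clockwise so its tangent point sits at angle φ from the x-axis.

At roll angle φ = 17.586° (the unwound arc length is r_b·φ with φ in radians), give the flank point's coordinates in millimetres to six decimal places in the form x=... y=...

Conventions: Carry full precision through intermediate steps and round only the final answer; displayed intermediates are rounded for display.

x=85.809996 y=0.783287

single-mesh involute tooth geometry (45T wheel at module 3.920)
pitch radius r_p = m·N/2 = 3.920·45/2 = 88.200000
base radius r_b = r_p·cos α = 88.200000·cos 21.547° = 82.036285
roll angle φ = 17.586° = 0.30693360 rad
x = r_b·(cos φ + φ·sin φ) = 85.809996
y = r_b·(sin φ − φ·cos φ) = 0.783287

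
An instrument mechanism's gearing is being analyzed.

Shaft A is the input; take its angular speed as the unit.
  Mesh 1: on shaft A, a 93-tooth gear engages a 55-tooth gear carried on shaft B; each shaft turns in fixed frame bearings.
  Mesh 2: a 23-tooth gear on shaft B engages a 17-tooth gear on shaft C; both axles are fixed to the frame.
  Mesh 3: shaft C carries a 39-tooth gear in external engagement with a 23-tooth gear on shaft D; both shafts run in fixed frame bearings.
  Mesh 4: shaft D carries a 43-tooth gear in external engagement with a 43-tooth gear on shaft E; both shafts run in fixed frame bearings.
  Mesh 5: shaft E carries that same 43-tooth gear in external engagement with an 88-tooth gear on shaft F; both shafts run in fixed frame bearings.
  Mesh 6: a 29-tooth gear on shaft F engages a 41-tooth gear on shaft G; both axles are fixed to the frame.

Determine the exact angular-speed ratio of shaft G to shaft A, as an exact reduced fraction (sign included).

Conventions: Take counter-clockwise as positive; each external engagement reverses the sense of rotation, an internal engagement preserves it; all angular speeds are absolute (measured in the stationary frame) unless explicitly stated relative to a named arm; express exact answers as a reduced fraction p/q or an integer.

class = fixed-axis compound train [6 meshes; 6 ratios multiply, 6 sense flips]
mesh 1 [93T→55T]: running ratio 93/55, sense −
mesh 2 [23T→17T]: running ratio 2139/935, sense +
mesh 3 [39T→23T]: running ratio 3627/935, sense −
mesh 4 [43T→43T]: running ratio 3627/935, sense +
mesh 5 [43T→88T]: running ratio 155961/82280, sense −
mesh 6 [29T→41T]: running ratio 4522869/3373480, sense +
ω_out/ω_in = 4522869/3373480

4522869/3373480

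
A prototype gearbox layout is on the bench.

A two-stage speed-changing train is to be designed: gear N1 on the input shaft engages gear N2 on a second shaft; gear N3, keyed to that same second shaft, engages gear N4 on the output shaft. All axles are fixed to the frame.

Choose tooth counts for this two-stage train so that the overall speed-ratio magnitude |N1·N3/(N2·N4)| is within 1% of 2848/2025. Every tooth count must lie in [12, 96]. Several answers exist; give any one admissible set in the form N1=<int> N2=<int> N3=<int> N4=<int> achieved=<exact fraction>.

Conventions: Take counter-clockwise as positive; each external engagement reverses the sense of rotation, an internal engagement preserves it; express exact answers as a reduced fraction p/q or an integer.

2-stage fixed-axis compound train for ratio 2848/2025
target = 2848/2025 in lowest terms: an exact hit needs N1·N3 = k·2848 and N2·N4 = k·2025 for one integer k, every count in [12, 96]; additionally prefer no 1:1 stage (N1 ≠ N2, N3 ≠ N4)
k = 1: N1·N3 = 2848 = 32·89, N2·N4 = 2025 = 25·81
achieved = 32·89/(25·81) = 2848/2025; |achieved − target| = 0 ≤ 712/50625 ✓

N1=32 N2=25 N3=89 N4=81 achieved=2848/2025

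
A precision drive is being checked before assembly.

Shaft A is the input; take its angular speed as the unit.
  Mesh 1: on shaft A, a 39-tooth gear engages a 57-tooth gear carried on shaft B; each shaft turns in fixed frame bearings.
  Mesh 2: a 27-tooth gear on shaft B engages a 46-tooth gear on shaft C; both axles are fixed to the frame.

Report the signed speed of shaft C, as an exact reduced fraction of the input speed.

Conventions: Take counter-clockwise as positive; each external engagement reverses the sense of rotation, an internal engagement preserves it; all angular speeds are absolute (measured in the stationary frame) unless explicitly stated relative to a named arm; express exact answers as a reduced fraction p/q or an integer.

351/874

2-mesh fixed-axis compound train (all bearings frame-fixed)
mesh 1 [39T→57T]: |ω|/ω_in = 1×39/57 = 13/19, sense flips to −
mesh 2 [27T→46T]: |ω|/ω_in = (13/19)×27/46 = 351/874, sense flips to +
signed output speed (× input speed) = 351/874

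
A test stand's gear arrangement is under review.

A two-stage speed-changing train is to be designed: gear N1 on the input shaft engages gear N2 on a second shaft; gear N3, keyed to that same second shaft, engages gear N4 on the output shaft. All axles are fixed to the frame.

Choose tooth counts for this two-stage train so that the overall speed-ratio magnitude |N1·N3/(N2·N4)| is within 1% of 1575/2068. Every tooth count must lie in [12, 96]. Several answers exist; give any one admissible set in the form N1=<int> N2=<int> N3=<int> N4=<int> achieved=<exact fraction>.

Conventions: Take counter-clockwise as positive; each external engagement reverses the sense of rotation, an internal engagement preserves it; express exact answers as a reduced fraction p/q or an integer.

class = fixed-axis compound train [2-stage, 1575/2068 wanted]
target = 1575/2068 in lowest terms: an exact hit needs N1·N3 = k·1575 and N2·N4 = k·2068 for one integer k, every count in [12, 96]; additionally prefer no 1:1 stage (N1 ≠ N2, N3 ≠ N4)
k = 1: N1·N3 = 1575 = 21·75, N2·N4 = 2068 = 22·94
achieved = 21·75/(22·94) = 1575/2068; |achieved − target| = 0 ≤ 63/8272 ✓

N1=21 N2=22 N3=75 N4=94 achieved=1575/2068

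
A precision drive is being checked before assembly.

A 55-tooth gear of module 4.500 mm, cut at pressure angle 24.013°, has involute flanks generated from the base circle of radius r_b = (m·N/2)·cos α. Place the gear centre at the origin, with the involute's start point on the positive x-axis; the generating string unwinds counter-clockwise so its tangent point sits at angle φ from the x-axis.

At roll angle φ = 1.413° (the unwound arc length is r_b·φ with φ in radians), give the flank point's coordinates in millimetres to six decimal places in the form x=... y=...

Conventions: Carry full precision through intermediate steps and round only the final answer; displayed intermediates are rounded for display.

single-mesh involute tooth geometry (55T wheel at module 4.500)
pitch radius r_p = m·N/2 = 4.500·55/2 = 123.750000
base radius r_b = r_p·cos α = 123.750000·cos 24.013° = 113.039827
roll angle φ = 1.413° = 0.02466150 rad
x = r_b·(cos φ + φ·sin φ) = 113.074197
y = r_b·(sin φ − φ·cos φ) = 0.000565

x=113.074197 y=0.000565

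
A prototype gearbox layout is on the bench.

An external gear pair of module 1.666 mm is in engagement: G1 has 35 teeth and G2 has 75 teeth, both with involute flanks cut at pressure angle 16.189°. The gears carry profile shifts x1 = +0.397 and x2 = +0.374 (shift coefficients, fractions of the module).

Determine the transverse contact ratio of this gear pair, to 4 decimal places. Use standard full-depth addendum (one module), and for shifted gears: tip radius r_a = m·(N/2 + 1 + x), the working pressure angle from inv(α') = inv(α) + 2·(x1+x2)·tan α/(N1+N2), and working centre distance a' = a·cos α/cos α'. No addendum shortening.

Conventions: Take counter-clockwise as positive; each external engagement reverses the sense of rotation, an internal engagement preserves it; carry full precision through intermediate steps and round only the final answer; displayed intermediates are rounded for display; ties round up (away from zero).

class = single-mesh tooth geometry [involute pair 35T × 75T, m = 1.666]
base radii: r_b1 = 27.998924, r_b2 = 59.997693
tip radii: r_a1 = 31.482402, r_a2 = 64.764084
inv(α') = inv(16.189°) + 2·(+0.397+0.374)·tan α/(35+75) = 0.01183706  ⇒  α' = 18.56509°
a' = a·cos α / cos α' = 91.6300·cos 16.189°/cos 18.56509° = 92.827098
action lengths: √(r_a1²−r_b1²) = 14.394510, √(r_a2²−r_b2²) = 24.385721
base pitch p_b = π·m·cos α = 5.026355
CR = (14.394510 + 24.385721 − 92.827098·sin 18.56509°)/5.026355 = 1.835481
contact ratio ≈ 1.8355

1.8355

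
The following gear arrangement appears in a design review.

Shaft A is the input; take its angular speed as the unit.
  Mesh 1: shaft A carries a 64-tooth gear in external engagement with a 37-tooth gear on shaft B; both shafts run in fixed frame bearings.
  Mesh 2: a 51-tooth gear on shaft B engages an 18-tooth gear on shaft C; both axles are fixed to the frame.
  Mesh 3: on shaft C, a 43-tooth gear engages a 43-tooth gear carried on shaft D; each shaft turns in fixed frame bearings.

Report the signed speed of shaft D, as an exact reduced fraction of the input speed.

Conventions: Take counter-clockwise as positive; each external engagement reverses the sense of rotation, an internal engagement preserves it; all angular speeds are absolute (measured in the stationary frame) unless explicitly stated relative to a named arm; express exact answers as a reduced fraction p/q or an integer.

3-mesh fixed-axis compound train (all bearings frame-fixed)
mesh 1 [64T→37T]: |ω|/ω_in = 1×64/37 = 64/37, sense flips to −
mesh 2 [51T→18T]: |ω|/ω_in = (64/37)×51/18 = 544/111, sense flips to +
mesh 3 [43T→43T]: |ω|/ω_in = (544/111)×43/43 = 544/111, sense flips to −
signed output speed (× input speed) = -544/111

-544/111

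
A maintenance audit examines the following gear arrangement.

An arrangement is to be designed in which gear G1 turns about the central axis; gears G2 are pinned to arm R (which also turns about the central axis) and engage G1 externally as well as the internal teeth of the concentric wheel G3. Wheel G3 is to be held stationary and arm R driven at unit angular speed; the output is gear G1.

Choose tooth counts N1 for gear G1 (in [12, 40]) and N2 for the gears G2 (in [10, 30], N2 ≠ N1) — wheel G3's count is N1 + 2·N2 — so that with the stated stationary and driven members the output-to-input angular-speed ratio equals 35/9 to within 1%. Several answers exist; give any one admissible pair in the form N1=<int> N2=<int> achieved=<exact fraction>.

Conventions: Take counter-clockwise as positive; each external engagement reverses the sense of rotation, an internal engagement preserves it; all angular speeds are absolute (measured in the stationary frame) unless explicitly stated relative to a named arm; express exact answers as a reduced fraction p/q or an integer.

N1=18 N2=17 achieved=35/9

class = planetary set [ratio 35/9 wanted; Willis about the carrier]
Willis with ω_ring = 0: ω_sun/ω_arm = (N1+N3)/N1; set equal to 35/9  ⇒  N3/N1 = 35/9 − 1 = 26/9
N3 = N1 + 2·N2  ⇒  N2/N1 = (N3/N1 − 1)/2 = (26/9 − 1)/2 = 17/18
smallest multiple with N1 ≥ 12 and N2 ≥ 10: k = 1  ⇒  N1 = 1·18 = 18, N2 = 1·17 = 17 (N1 ≤ 40, N2 ≤ 30, N2 ≠ N1 ✓), N3 = 18 + 2·17 = 52
check: (N1+N3)/N1 with N1 = 18, N3 = 52 gives 35/9; |achieved − target| = 0 ≤ 7/180 ✓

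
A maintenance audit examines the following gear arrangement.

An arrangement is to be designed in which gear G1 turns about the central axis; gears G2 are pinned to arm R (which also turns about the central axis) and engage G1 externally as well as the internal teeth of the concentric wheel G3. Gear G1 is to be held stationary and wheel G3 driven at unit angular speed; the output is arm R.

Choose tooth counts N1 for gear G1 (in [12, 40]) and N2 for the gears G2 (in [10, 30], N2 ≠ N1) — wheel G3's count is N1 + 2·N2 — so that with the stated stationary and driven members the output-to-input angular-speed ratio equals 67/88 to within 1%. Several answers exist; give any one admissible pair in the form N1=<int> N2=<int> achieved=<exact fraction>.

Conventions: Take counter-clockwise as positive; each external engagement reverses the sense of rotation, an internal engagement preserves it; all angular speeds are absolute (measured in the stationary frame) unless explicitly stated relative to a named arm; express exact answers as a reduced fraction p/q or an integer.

N1=21 N2=23 achieved=67/88

topology: planetary set — design target 67/88, arm = carrier (Willis)
Willis with ω_sun = 0: ω_arm/ω_ring = N3/(N1+N3); set equal to 67/88  ⇒  N3/N1 = (67/88)/(1 − 67/88) = 67/21
N3 = N1 + 2·N2  ⇒  N2/N1 = (N3/N1 − 1)/2 = (67/21 − 1)/2 = 23/21
smallest multiple with N1 ≥ 12 and N2 ≥ 10: k = 1  ⇒  N1 = 1·21 = 21, N2 = 1·23 = 23 (N1 ≤ 40, N2 ≤ 30, N2 ≠ N1 ✓), N3 = 21 + 2·23 = 67
check: N3/(N1+N3) with N1 = 21, N3 = 67 gives 67/88; |achieved − target| = 0 ≤ 67/8800 ✓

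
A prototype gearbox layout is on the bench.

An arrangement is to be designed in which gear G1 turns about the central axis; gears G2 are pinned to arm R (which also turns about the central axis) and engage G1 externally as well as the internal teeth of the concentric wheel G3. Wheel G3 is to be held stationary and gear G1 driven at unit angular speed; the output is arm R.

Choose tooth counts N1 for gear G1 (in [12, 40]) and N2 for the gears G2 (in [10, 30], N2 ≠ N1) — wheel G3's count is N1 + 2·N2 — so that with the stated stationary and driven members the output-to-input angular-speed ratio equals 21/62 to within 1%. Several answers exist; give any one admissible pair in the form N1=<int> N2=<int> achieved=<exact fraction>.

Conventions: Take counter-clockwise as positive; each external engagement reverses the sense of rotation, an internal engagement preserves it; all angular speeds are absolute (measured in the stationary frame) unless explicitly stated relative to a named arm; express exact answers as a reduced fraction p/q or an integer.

N1=21 N2=10 achieved=21/62

class = planetary set [ratio 21/62 wanted; Willis about the carrier]
Willis with ω_ring = 0: ω_arm/ω_sun = N1/(N1+N3); set equal to 21/62  ⇒  N3/N1 = 1/(21/62) − 1 = 41/21
N3 = N1 + 2·N2  ⇒  N2/N1 = (N3/N1 − 1)/2 = (41/21 − 1)/2 = 10/21
smallest multiple with N1 ≥ 12 and N2 ≥ 10: k = 1  ⇒  N1 = 1·21 = 21, N2 = 1·10 = 10 (N1 ≤ 40, N2 ≤ 30, N2 ≠ N1 ✓), N3 = 21 + 2·10 = 41
check: N1/(N1+N3) with N1 = 21, N3 = 41 gives 21/62; |achieved − target| = 0 ≤ 21/6200 ✓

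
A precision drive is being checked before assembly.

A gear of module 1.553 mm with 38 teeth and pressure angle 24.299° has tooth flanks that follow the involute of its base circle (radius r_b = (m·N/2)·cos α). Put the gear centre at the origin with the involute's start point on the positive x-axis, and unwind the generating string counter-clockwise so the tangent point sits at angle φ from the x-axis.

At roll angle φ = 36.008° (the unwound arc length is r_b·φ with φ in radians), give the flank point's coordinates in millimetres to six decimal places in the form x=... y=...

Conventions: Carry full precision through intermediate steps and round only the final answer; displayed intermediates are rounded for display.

single-mesh involute tooth geometry (38T wheel at module 1.553)
pitch radius r_p = m·N/2 = 1.553·38/2 = 29.507000
base radius r_b = r_p·cos α = 29.507000·cos 24.299° = 26.892988
roll angle φ = 36.008° = 0.62845816 rad
x = r_b·(cos φ + φ·sin φ) = 31.690814
y = r_b·(sin φ − φ·cos φ) = 2.138435

x=31.690814 y=2.138435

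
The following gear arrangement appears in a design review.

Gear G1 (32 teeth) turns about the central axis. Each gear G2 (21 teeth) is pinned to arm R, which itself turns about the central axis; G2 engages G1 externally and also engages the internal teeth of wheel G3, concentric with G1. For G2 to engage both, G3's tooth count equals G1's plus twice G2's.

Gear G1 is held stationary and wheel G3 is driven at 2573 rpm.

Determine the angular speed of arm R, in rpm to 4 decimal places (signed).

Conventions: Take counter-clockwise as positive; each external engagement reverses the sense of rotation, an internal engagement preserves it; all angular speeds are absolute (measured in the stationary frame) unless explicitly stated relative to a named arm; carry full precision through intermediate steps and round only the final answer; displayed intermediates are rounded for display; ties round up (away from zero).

topology: planetary set — G1 32T / G2 21T / G3 74T, arm = carrier (Willis)
normalise by the input: solve with ω_ring = 1, then scale by 2573 rpm
ring teeth: 32 + 2·21 = 74
32(ω_sun−ω_arm) = −74(ω_ring−ω_arm),  ω_sun = 0, ω_ring = 1
32(0−ω_arm) = −74(1−ω_arm)  ⇒  106·ω_arm = 74  ⇒  ω_arm = 37/53
scale: ω_arm = 37/53 × 2573 rpm = +1796.2453 rpm

+1796.2453 rpm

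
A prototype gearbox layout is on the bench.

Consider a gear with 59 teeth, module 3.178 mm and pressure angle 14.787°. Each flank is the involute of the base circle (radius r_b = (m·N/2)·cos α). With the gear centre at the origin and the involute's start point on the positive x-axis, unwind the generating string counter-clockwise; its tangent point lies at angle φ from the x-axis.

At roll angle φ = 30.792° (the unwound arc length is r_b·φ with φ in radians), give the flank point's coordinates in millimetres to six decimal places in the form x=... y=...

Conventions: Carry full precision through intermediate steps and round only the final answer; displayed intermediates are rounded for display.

x=102.806256 y=4.555940

single-mesh involute tooth geometry (59T wheel at module 3.178)
pitch radius r_p = m·N/2 = 3.178·59/2 = 93.751000
base radius r_b = r_p·cos α = 93.751000·cos 14.787° = 90.646091
roll angle φ = 30.792° = 0.53742178 rad
x = r_b·(cos φ + φ·sin φ) = 102.806256
y = r_b·(sin φ − φ·cos φ) = 4.555940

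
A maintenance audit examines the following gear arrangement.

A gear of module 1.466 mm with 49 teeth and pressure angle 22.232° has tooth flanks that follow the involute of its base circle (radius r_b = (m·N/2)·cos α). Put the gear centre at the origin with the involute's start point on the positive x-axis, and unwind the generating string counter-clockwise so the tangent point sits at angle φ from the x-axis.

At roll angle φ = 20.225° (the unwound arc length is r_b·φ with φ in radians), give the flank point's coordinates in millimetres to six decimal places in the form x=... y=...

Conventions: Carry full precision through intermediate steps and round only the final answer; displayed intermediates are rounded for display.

recognized (one wheel, involute flank): single-mesh tooth geometry, m = 1.466, N = 49
pitch radius r_p = m·N/2 = 1.466·49/2 = 35.917000
base radius r_b = r_p·cos α = 35.917000·cos 22.232° = 33.246909
roll angle φ = 20.225° = 0.35299284 rad
x = r_b·(cos φ + φ·sin φ) = 35.254178
y = r_b·(sin φ − φ·cos φ) = 0.481401

x=35.254178 y=0.481401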